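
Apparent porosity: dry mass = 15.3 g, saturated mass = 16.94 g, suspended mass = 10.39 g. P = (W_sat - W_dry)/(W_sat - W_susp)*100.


P = (16.94 - 15.3) / (16.94 - 10.39) * 100 = 1.64 / 6.55 * 100 = 25.0%

25.0


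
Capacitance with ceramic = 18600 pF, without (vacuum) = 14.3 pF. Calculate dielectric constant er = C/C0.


er = 18600 / 14.3 = 1300.7

1300.7


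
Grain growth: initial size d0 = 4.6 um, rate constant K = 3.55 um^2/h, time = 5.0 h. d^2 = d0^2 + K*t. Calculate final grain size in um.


d^2 = 4.6^2 + 3.55*5.0 = 38.91
d = sqrt(38.91) = 6.24 um

6.24


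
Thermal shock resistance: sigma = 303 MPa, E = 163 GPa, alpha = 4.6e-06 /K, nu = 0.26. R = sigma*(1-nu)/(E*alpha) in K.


R = 303*(1-0.26)/(163*1000*4.6e-06) = 299 K

299


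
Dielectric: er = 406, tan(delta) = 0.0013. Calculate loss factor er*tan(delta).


Loss = 406 * 0.0013 = 0.528

0.528


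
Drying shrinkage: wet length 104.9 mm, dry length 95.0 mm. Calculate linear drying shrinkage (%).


DS = (104.9 - 95.0) / 104.9 * 100 = 9.44%

9.44


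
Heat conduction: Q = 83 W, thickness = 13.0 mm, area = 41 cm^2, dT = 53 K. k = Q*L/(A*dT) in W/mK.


k = 83*13.0/1000/(41/10000*53) = 4.97 W/mK

4.97


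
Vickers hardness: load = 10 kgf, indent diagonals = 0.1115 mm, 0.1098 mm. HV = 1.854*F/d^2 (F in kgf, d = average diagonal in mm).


d_avg = (0.1115+0.1098)/2 = 0.11065 mm
HV = 1.854*10/0.11065^2 = 1514

1514


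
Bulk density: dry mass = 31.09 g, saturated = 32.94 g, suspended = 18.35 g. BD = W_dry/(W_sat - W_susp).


BD = 31.09 / (32.94 - 18.35) = 31.09 / 14.59 = 2.131 g/cm^3

2.131


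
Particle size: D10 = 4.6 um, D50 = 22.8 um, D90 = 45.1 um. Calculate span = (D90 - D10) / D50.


Span = (45.1 - 4.6) / 22.8 = 40.5 / 22.8 = 1.776

1.776


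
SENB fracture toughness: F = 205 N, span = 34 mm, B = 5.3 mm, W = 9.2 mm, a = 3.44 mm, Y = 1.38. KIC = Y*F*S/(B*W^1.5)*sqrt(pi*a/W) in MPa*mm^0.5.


KIC = 1.38*205*34/(5.3*9.2^1.5)*sqrt(pi*3.44/9.2) = 70.49

70.49


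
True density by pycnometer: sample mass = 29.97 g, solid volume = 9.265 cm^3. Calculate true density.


TD = 29.97 / 9.265 = 3.235 g/cm^3

3.235


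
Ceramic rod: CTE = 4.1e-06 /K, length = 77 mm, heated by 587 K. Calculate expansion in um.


dL = 4.1e-06 * 77 * 587 * 1000 = 185.316 um

185.316


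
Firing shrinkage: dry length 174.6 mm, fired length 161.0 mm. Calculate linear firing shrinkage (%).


FS = (174.6 - 161.0) / 174.6 * 100 = 7.79%

7.79


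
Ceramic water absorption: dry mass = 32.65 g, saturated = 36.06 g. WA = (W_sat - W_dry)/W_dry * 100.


WA = (36.06 - 32.65) / 32.65 * 100 = 10.44%

10.44


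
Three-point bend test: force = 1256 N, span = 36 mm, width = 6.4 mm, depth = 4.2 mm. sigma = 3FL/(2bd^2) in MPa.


sigma = 3*1256*36/(2*6.4*4.2^2) = 600.8 MPa

600.8


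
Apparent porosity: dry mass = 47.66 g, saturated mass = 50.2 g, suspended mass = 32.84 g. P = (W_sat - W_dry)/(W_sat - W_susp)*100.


P = (50.2 - 47.66) / (50.2 - 32.84) * 100 = 2.54 / 17.36 * 100 = 14.6%

14.6


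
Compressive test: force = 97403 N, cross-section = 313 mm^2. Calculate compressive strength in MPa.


CS = 97403 / 313 = 311.2 MPa

311.2


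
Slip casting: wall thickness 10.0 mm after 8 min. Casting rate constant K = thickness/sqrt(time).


K = 10.0 / sqrt(8) = 10.0 / 2.8284 = 3.536 mm/min^0.5

3.536


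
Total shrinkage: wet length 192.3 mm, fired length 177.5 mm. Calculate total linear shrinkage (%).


TS = (192.3 - 177.5) / 192.3 * 100 = 7.7%

7.7


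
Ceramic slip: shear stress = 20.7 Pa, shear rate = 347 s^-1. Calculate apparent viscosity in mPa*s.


eta = tau/gamma * 1000 = 20.7/347 * 1000 = 59.7 mPa*s

59.7


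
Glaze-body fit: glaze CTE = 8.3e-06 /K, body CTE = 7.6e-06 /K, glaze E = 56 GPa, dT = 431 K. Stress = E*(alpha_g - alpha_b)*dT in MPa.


Stress = 56*1000*(8.3e-06 - 7.6e-06)*431 = 16.9 MPa

16.9


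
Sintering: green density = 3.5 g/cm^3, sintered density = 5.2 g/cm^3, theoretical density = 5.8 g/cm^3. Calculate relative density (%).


Relative = 5.2 / 5.8 * 100 = 89.7%

89.7


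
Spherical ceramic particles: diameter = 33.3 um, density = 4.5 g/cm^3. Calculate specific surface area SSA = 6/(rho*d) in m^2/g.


SSA = 6 / (4.5 * 33.3) = 0.04 m^2/g

0.04


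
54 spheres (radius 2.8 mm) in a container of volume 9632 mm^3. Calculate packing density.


V_sphere = 4/3*pi*2.8^3 = 91.9523 mm^3
Total V = 54*91.9523 = 4965.4242 mm^3
PD = 4965.4242 / 9632 = 0.516

0.516


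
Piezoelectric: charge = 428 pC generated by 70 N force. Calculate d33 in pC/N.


d33 = 428 / 70 = 6.1 pC/N

6.1


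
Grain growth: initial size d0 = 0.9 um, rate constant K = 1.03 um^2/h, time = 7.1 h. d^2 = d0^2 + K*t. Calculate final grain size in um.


d^2 = 0.9^2 + 1.03*7.1 = 8.123
d = sqrt(8.123) = 2.85 um

2.85


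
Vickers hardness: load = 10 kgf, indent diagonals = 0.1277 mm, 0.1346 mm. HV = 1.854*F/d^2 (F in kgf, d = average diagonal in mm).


d_avg = (0.1277+0.1346)/2 = 0.13115 mm
HV = 1.854*10/0.13115^2 = 1078

1078


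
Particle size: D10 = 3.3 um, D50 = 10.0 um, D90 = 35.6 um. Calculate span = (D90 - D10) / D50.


Span = (35.6 - 3.3) / 10.0 = 32.3 / 10.0 = 3.23

3.23


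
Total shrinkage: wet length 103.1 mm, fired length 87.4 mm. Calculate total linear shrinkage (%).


TS = (103.1 - 87.4) / 103.1 * 100 = 15.23%

15.23


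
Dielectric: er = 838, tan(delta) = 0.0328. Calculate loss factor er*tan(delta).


Loss = 838 * 0.0328 = 27.486

27.486


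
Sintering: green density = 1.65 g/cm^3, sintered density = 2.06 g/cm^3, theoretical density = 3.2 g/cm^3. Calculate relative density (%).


Relative = 2.06 / 3.2 * 100 = 64.4%

64.4


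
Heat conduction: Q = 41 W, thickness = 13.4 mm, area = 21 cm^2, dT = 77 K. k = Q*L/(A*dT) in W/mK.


k = 41*13.4/1000/(21/10000*77) = 3.4 W/mK

3.4


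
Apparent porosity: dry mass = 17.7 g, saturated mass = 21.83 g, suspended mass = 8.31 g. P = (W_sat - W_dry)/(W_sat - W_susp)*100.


P = (21.83 - 17.7) / (21.83 - 8.31) * 100 = 4.13 / 13.52 * 100 = 30.5%

30.5


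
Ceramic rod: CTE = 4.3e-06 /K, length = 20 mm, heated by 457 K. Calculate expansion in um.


dL = 4.3e-06 * 20 * 457 * 1000 = 39.302 um

39.302


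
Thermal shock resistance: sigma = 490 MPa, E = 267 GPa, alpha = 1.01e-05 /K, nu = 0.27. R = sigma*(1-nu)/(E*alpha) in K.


R = 490*(1-0.27)/(267*1000*1.01e-05) = 133 K

133


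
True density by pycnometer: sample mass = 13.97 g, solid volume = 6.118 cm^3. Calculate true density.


TD = 13.97 / 6.118 = 2.283 g/cm^3

2.283


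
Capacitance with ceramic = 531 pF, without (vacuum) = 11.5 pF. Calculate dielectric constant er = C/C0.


er = 531 / 11.5 = 46.17

46.17


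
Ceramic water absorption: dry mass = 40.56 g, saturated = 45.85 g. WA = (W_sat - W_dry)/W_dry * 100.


WA = (45.85 - 40.56) / 40.56 * 100 = 13.04%

13.04


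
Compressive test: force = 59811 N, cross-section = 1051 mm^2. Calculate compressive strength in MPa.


CS = 59811 / 1051 = 56.9 MPa

56.9


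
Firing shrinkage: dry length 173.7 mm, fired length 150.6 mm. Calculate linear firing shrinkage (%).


FS = (173.7 - 150.6) / 173.7 * 100 = 13.3%

13.3


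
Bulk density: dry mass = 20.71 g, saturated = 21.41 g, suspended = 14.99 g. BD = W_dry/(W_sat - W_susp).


BD = 20.71 / (21.41 - 14.99) = 20.71 / 6.42 = 3.226 g/cm^3

3.226


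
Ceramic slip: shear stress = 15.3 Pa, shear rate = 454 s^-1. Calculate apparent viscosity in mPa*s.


eta = tau/gamma * 1000 = 15.3/454 * 1000 = 33.7 mPa*s

33.7


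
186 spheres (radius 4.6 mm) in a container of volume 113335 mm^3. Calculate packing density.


V_sphere = 4/3*pi*4.6^3 = 407.7201 mm^3
Total V = 186*407.7201 = 75835.9386 mm^3
PD = 75835.9386 / 113335 = 0.669

0.669


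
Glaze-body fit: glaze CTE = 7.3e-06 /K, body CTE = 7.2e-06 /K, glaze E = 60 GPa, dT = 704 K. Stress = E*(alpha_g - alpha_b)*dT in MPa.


Stress = 60*1000*(7.3e-06 - 7.2e-06)*704 = 4.2 MPa

4.2


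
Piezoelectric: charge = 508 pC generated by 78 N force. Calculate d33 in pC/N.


d33 = 508 / 78 = 6.5 pC/N

6.5


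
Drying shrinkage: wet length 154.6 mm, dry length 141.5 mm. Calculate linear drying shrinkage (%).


DS = (154.6 - 141.5) / 154.6 * 100 = 8.47%

8.47


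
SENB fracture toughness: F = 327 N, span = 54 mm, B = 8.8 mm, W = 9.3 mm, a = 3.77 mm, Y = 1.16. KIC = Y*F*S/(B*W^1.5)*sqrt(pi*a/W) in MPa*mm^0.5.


KIC = 1.16*327*54/(8.8*9.3^1.5)*sqrt(pi*3.77/9.3) = 92.62

92.62


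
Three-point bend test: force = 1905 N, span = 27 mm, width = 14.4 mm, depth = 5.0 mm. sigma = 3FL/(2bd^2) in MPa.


sigma = 3*1905*27/(2*14.4*5.0^2) = 214.3 MPa

214.3


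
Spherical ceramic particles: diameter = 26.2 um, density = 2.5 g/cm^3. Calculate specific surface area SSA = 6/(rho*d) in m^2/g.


SSA = 6 / (2.5 * 26.2) = 0.092 m^2/g

0.092


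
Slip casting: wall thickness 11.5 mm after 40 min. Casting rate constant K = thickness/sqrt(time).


K = 11.5 / sqrt(40) = 11.5 / 6.3246 = 1.818 mm/min^0.5

1.818


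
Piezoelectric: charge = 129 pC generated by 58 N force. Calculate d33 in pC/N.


d33 = 129 / 58 = 2.2 pC/N

2.2


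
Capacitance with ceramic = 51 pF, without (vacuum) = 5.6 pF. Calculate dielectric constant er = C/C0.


er = 51 / 5.6 = 9.11

9.11


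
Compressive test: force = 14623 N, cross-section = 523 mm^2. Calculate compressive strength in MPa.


CS = 14623 / 523 = 28.0 MPa

28.0


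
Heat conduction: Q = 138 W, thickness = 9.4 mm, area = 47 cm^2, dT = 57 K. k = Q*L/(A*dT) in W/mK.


k = 138*9.4/1000/(47/10000*57) = 4.84 W/mK

4.84


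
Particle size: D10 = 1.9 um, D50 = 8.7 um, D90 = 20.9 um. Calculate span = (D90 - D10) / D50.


Span = (20.9 - 1.9) / 8.7 = 19.0 / 8.7 = 2.184

2.184


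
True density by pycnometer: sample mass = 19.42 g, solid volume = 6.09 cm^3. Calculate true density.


TD = 19.42 / 6.09 = 3.189 g/cm^3

3.189


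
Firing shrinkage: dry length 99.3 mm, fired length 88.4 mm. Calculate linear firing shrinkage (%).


FS = (99.3 - 88.4) / 99.3 * 100 = 10.98%

10.98


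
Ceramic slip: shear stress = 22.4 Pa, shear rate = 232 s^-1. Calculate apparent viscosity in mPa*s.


eta = tau/gamma * 1000 = 22.4/232 * 1000 = 96.6 mPa*s

96.6


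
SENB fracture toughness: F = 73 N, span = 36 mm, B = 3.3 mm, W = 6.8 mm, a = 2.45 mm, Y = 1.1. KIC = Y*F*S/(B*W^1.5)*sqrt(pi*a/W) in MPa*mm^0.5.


KIC = 1.1*73*36/(3.3*6.8^1.5)*sqrt(pi*2.45/6.8) = 52.56

52.56


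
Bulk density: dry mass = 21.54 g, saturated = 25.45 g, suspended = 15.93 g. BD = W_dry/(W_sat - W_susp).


BD = 21.54 / (25.45 - 15.93) = 21.54 / 9.52 = 2.263 g/cm^3

2.263


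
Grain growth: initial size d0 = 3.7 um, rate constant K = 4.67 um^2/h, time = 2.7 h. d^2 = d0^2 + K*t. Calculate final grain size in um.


d^2 = 3.7^2 + 4.67*2.7 = 26.299
d = sqrt(26.299) = 5.13 um

5.13


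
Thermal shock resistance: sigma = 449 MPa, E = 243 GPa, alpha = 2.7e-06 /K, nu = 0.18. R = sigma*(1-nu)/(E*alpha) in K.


R = 449*(1-0.18)/(243*1000*2.7e-06) = 561 K

561


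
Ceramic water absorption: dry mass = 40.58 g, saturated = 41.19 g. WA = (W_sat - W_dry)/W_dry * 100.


WA = (41.19 - 40.58) / 40.58 * 100 = 1.5%

1.5


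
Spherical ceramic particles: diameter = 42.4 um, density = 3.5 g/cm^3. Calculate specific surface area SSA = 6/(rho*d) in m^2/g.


SSA = 6 / (3.5 * 42.4) = 0.04 m^2/g

0.04


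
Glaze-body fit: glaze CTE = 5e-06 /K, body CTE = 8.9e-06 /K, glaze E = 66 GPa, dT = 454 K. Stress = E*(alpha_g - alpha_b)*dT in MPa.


Stress = 66*1000*(5e-06 - 8.9e-06)*454 = -116.9 MPa

-116.9


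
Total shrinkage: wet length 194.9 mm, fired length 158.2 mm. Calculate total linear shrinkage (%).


TS = (194.9 - 158.2) / 194.9 * 100 = 18.83%

18.83


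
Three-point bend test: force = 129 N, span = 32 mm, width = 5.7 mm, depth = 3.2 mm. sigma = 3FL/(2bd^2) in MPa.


sigma = 3*129*32/(2*5.7*3.2^2) = 106.1 MPa

106.1


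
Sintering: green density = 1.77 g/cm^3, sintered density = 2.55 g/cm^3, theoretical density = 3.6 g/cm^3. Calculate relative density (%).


Relative = 2.55 / 3.6 * 100 = 70.8%

70.8


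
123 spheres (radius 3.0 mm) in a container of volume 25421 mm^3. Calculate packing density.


V_sphere = 4/3*pi*3.0^3 = 113.0973 mm^3
Total V = 123*113.0973 = 13910.9679 mm^3
PD = 13910.9679 / 25421 = 0.547

0.547


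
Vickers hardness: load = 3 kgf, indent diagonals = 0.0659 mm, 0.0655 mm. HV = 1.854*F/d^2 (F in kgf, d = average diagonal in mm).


d_avg = (0.0659+0.0655)/2 = 0.0657 mm
HV = 1.854*3/0.0657^2 = 1289

1289


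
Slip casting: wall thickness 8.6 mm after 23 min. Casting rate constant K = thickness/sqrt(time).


K = 8.6 / sqrt(23) = 8.6 / 4.7958 = 1.793 mm/min^0.5

1.793


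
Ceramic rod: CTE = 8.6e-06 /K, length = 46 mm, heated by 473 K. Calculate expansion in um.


dL = 8.6e-06 * 46 * 473 * 1000 = 187.119 um

187.119


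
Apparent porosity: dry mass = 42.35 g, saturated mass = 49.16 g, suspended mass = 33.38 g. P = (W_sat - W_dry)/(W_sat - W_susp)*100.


P = (49.16 - 42.35) / (49.16 - 33.38) * 100 = 6.81 / 15.78 * 100 = 43.2%

43.2


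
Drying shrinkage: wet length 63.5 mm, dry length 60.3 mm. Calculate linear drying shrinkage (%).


DS = (63.5 - 60.3) / 63.5 * 100 = 5.04%

5.04


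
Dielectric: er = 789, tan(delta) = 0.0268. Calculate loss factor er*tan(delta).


Loss = 789 * 0.0268 = 21.145

21.145


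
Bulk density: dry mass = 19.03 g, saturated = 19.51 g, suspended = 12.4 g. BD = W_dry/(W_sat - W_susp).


BD = 19.03 / (19.51 - 12.4) = 19.03 / 7.11 = 2.677 g/cm^3

2.677


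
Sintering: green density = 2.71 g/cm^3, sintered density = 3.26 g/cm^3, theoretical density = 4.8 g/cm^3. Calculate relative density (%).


Relative = 3.26 / 4.8 * 100 = 67.9%

67.9


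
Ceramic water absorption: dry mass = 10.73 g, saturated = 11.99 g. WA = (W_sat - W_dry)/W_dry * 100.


WA = (11.99 - 10.73) / 10.73 * 100 = 11.74%

11.74


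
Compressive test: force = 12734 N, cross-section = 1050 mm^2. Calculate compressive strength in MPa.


CS = 12734 / 1050 = 12.1 MPa

12.1


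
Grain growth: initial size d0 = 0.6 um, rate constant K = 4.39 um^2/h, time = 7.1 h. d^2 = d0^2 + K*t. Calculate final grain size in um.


d^2 = 0.6^2 + 4.39*7.1 = 31.529
d = sqrt(31.529) = 5.62 um

5.62


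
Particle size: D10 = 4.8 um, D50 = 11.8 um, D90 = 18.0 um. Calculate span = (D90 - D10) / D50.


Span = (18.0 - 4.8) / 11.8 = 13.2 / 11.8 = 1.119

1.119


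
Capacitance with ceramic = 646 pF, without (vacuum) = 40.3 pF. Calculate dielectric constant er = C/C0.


er = 646 / 40.3 = 16.03

16.03


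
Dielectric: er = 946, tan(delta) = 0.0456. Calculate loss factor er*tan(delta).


Loss = 946 * 0.0456 = 43.138

43.138


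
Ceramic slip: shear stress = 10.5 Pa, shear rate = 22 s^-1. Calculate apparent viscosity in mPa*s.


eta = tau/gamma * 1000 = 10.5/22 * 1000 = 477.3 mPa*s

477.3


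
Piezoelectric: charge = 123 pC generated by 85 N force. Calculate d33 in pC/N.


d33 = 123 / 85 = 1.4 pC/N

1.4


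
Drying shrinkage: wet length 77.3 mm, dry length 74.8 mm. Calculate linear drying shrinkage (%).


DS = (77.3 - 74.8) / 77.3 * 100 = 3.23%

3.23


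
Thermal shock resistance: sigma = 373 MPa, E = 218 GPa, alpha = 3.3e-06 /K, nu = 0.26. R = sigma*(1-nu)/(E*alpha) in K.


R = 373*(1-0.26)/(218*1000*3.3e-06) = 384 K

384


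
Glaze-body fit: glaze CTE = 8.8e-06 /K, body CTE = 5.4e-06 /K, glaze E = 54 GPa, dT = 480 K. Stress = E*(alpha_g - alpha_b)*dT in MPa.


Stress = 54*1000*(8.8e-06 - 5.4e-06)*480 = 88.1 MPa

88.1


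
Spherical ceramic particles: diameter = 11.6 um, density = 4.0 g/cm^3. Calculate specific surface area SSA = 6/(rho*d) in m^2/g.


SSA = 6 / (4.0 * 11.6) = 0.129 m^2/g

0.129


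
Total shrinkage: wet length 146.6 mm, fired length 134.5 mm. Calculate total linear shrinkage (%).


TS = (146.6 - 134.5) / 146.6 * 100 = 8.25%

8.25


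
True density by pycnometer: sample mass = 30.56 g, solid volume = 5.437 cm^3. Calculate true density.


TD = 30.56 / 5.437 = 5.621 g/cm^3

5.621


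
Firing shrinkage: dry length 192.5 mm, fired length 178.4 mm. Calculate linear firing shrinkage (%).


FS = (192.5 - 178.4) / 192.5 * 100 = 7.32%

7.32


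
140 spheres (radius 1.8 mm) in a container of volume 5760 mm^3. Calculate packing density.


V_sphere = 4/3*pi*1.8^3 = 24.429 mm^3
Total V = 140*24.429 = 3420.06 mm^3
PD = 3420.06 / 5760 = 0.594

0.594


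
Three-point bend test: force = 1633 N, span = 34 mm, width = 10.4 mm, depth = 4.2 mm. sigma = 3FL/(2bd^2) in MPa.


sigma = 3*1633*34/(2*10.4*4.2^2) = 454.0 MPa

454.0


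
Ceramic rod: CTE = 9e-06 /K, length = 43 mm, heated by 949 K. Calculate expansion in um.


dL = 9e-06 * 43 * 949 * 1000 = 367.263 um

367.263


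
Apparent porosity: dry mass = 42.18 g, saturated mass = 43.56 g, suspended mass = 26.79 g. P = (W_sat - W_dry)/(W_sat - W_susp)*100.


P = (43.56 - 42.18) / (43.56 - 26.79) * 100 = 1.38 / 16.77 * 100 = 8.2%

8.2


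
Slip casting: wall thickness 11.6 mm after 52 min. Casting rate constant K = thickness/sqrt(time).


K = 11.6 / sqrt(52) = 11.6 / 7.2111 = 1.609 mm/min^0.5

1.609


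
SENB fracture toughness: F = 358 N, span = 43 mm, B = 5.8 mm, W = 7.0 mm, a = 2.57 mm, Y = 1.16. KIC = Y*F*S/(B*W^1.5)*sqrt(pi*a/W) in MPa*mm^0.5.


KIC = 1.16*358*43/(5.8*7.0^1.5)*sqrt(pi*2.57/7.0) = 178.54

178.54


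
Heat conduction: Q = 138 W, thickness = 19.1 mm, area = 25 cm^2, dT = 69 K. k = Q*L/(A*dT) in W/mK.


k = 138*19.1/1000/(25/10000*69) = 15.28 W/mK

15.28


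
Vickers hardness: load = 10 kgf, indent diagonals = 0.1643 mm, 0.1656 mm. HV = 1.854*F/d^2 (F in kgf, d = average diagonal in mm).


d_avg = (0.1643+0.1656)/2 = 0.16495 mm
HV = 1.854*10/0.16495^2 = 681

681


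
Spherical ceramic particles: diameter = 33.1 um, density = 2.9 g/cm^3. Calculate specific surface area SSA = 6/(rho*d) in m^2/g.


SSA = 6 / (2.9 * 33.1) = 0.063 m^2/g

0.063


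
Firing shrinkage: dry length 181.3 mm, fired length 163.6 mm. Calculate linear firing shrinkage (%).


FS = (181.3 - 163.6) / 181.3 * 100 = 9.76%

9.76


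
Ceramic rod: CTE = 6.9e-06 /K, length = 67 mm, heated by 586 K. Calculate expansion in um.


dL = 6.9e-06 * 67 * 586 * 1000 = 270.908 um

270.908


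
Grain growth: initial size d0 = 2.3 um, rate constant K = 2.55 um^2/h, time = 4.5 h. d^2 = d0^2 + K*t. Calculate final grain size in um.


d^2 = 2.3^2 + 2.55*4.5 = 16.765
d = sqrt(16.765) = 4.09 um

4.09


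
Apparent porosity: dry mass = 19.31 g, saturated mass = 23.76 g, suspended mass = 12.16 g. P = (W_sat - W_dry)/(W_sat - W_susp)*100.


P = (23.76 - 19.31) / (23.76 - 12.16) * 100 = 4.45 / 11.6 * 100 = 38.4%

38.4


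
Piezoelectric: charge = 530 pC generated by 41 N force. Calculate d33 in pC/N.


d33 = 530 / 41 = 12.9 pC/N

12.9


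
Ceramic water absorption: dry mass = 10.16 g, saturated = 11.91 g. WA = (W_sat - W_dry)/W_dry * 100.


WA = (11.91 - 10.16) / 10.16 * 100 = 17.22%

17.22


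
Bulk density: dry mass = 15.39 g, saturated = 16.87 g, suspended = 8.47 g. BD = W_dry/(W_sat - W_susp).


BD = 15.39 / (16.87 - 8.47) = 15.39 / 8.4 = 1.832 g/cm^3

1.832


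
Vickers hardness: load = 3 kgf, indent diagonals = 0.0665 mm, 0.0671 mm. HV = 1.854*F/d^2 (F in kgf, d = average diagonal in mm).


d_avg = (0.0665+0.0671)/2 = 0.0668 mm
HV = 1.854*3/0.0668^2 = 1246

1246


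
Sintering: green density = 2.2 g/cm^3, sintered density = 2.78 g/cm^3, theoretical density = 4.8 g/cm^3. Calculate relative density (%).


Relative = 2.78 / 4.8 * 100 = 57.9%

57.9


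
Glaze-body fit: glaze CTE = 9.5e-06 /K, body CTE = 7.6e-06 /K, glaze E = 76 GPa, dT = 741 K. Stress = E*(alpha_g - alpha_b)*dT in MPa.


Stress = 76*1000*(9.5e-06 - 7.6e-06)*741 = 107.0 MPa

107.0


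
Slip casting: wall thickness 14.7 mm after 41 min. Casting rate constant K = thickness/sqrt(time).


K = 14.7 / sqrt(41) = 14.7 / 6.4031 = 2.296 mm/min^0.5

2.296


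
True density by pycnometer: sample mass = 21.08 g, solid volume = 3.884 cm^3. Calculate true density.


TD = 21.08 / 3.884 = 5.427 g/cm^3

5.427


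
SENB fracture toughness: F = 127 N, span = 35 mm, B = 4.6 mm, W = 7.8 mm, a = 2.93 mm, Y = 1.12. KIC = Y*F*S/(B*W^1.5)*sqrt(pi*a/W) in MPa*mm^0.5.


KIC = 1.12*127*35/(4.6*7.8^1.5)*sqrt(pi*2.93/7.8) = 53.97

53.97


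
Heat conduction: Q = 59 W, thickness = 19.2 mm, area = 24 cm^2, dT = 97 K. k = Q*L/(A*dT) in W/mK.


k = 59*19.2/1000/(24/10000*97) = 4.87 W/mK

4.87


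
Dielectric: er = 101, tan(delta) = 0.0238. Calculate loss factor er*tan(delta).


Loss = 101 * 0.0238 = 2.404

2.404


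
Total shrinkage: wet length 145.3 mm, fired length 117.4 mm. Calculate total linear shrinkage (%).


TS = (145.3 - 117.4) / 145.3 * 100 = 19.2%

19.2


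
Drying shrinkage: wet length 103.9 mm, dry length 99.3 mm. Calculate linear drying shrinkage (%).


DS = (103.9 - 99.3) / 103.9 * 100 = 4.43%

4.43


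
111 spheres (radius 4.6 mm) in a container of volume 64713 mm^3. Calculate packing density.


V_sphere = 4/3*pi*4.6^3 = 407.7201 mm^3
Total V = 111*407.7201 = 45256.9311 mm^3
PD = 45256.9311 / 64713 = 0.699

0.699


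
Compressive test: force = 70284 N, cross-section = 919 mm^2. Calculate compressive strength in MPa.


CS = 70284 / 919 = 76.5 MPa

76.5


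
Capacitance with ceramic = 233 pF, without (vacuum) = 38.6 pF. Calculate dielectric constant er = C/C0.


er = 233 / 38.6 = 6.04

6.04


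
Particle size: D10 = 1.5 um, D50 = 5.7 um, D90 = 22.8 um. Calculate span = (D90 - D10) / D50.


Span = (22.8 - 1.5) / 5.7 = 21.3 / 5.7 = 3.737

3.737


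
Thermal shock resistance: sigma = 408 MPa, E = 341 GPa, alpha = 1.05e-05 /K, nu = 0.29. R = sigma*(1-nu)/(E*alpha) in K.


R = 408*(1-0.29)/(341*1000*1.05e-05) = 81 K

81


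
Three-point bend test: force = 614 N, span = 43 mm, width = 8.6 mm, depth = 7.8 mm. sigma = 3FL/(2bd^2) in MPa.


sigma = 3*614*43/(2*8.6*7.8^2) = 75.7 MPa

75.7


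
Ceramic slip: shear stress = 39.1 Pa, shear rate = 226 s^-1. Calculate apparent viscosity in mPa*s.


eta = tau/gamma * 1000 = 39.1/226 * 1000 = 173.0 mPa*s

173.0


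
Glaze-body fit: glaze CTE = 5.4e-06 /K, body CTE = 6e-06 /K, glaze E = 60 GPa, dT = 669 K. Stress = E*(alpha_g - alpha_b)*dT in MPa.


Stress = 60*1000*(5.4e-06 - 6e-06)*669 = -24.1 MPa

-24.1


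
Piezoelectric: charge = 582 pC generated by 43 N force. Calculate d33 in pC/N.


d33 = 582 / 43 = 13.5 pC/N

13.5


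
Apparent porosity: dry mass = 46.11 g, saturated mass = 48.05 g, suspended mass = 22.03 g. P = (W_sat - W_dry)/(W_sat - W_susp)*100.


P = (48.05 - 46.11) / (48.05 - 22.03) * 100 = 1.94 / 26.02 * 100 = 7.5%

7.5


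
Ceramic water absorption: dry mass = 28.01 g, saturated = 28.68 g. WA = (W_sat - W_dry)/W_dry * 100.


WA = (28.68 - 28.01) / 28.01 * 100 = 2.39%

2.39


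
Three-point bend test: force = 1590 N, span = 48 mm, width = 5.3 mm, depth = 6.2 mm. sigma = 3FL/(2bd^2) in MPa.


sigma = 3*1590*48/(2*5.3*6.2^2) = 561.9 MPa

561.9


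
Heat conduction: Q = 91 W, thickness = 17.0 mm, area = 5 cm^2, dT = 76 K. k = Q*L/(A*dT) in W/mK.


k = 91*17.0/1000/(5/10000*76) = 40.71 W/mK

40.71


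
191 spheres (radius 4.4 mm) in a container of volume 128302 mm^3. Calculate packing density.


V_sphere = 4/3*pi*4.4^3 = 356.8179 mm^3
Total V = 191*356.8179 = 68152.2189 mm^3
PD = 68152.2189 / 128302 = 0.531

0.531


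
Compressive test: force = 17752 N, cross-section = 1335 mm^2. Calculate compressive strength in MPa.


CS = 17752 / 1335 = 13.3 MPa

13.3


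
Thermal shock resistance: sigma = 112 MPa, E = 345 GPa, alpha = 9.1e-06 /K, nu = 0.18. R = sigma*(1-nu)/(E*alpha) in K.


R = 112*(1-0.18)/(345*1000*9.1e-06) = 29 K

29


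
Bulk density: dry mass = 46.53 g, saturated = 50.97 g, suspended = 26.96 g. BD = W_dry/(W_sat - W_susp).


BD = 46.53 / (50.97 - 26.96) = 46.53 / 24.01 = 1.938 g/cm^3

1.938


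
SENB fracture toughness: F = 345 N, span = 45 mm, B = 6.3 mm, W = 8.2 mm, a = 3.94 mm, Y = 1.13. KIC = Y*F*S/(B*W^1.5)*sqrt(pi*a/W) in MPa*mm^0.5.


KIC = 1.13*345*45/(6.3*8.2^1.5)*sqrt(pi*3.94/8.2) = 145.7

145.7


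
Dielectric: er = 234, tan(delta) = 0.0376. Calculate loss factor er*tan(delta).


Loss = 234 * 0.0376 = 8.798

8.798


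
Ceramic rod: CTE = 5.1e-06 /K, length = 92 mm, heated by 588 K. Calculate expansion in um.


dL = 5.1e-06 * 92 * 588 * 1000 = 275.89 um

275.89


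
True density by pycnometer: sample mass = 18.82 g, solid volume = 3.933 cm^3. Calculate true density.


TD = 18.82 / 3.933 = 4.785 g/cm^3

4.785


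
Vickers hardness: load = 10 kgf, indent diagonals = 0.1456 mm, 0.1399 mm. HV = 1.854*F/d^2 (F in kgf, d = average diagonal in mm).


d_avg = (0.1456+0.1399)/2 = 0.14275 mm
HV = 1.854*10/0.14275^2 = 910

910


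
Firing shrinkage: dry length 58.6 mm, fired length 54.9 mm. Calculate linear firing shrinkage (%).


FS = (58.6 - 54.9) / 58.6 * 100 = 6.31%

6.31


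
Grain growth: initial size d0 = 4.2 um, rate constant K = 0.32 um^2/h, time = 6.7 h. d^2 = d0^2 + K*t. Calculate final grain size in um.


d^2 = 4.2^2 + 0.32*6.7 = 19.784
d = sqrt(19.784) = 4.45 um

4.45


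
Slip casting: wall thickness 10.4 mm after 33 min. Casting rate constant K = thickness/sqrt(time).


K = 10.4 / sqrt(33) = 10.4 / 5.7446 = 1.81 mm/min^0.5

1.81


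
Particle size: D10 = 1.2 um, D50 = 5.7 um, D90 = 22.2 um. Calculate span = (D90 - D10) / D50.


Span = (22.2 - 1.2) / 5.7 = 21.0 / 5.7 = 3.684

3.684


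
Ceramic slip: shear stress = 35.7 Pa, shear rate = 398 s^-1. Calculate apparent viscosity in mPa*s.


eta = tau/gamma * 1000 = 35.7/398 * 1000 = 89.7 mPa*s

89.7


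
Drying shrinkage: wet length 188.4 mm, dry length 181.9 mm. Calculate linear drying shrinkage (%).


DS = (188.4 - 181.9) / 188.4 * 100 = 3.45%

3.45


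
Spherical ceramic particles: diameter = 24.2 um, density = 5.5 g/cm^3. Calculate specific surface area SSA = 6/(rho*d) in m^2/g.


SSA = 6 / (5.5 * 24.2) = 0.045 m^2/g

0.045


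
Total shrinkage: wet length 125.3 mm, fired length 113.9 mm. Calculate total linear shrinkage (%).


TS = (125.3 - 113.9) / 125.3 * 100 = 9.1%

9.1


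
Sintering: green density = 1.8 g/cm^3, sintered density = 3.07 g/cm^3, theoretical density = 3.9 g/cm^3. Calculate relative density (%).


Relative = 3.07 / 3.9 * 100 = 78.7%

78.7


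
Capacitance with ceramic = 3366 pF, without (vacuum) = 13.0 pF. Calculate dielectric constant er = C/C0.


er = 3366 / 13.0 = 258.92

258.92


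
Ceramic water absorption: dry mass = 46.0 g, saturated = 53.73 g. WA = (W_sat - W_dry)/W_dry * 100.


WA = (53.73 - 46.0) / 46.0 * 100 = 16.8%

16.8


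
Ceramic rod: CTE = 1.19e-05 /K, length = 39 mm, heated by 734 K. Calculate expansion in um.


dL = 1.19e-05 * 39 * 734 * 1000 = 340.649 um

340.649


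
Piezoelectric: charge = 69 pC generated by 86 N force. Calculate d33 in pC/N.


d33 = 69 / 86 = 0.8 pC/N

0.8


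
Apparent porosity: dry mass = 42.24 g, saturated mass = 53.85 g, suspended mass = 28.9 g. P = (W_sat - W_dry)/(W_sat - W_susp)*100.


P = (53.85 - 42.24) / (53.85 - 28.9) * 100 = 11.61 / 24.95 * 100 = 46.5%

46.5


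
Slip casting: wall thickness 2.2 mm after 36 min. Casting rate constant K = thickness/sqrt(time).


K = 2.2 / sqrt(36) = 2.2 / 6.0 = 0.367 mm/min^0.5

0.367


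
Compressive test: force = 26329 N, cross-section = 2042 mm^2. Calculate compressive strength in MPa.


CS = 26329 / 2042 = 12.9 MPa

12.9


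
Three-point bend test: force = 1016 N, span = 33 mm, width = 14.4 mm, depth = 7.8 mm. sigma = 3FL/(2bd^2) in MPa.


sigma = 3*1016*33/(2*14.4*7.8^2) = 57.4 MPa

57.4


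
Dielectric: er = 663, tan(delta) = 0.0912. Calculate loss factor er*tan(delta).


Loss = 663 * 0.0912 = 60.466

60.466


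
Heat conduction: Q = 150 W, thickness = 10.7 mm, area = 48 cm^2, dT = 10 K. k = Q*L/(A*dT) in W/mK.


k = 150*10.7/1000/(48/10000*10) = 33.44 W/mK

33.44


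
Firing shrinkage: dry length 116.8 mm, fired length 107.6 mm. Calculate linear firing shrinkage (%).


FS = (116.8 - 107.6) / 116.8 * 100 = 7.88%

7.88


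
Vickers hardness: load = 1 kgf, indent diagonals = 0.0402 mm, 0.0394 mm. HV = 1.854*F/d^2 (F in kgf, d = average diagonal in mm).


d_avg = (0.0402+0.0394)/2 = 0.0398 mm
HV = 1.854*1/0.0398^2 = 1170

1170


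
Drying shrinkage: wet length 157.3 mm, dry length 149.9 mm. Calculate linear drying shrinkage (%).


DS = (157.3 - 149.9) / 157.3 * 100 = 4.7%

4.7


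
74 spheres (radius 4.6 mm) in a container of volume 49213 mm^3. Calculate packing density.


V_sphere = 4/3*pi*4.6^3 = 407.7201 mm^3
Total V = 74*407.7201 = 30171.2874 mm^3
PD = 30171.2874 / 49213 = 0.613

0.613


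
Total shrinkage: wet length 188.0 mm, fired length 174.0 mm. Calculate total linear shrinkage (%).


TS = (188.0 - 174.0) / 188.0 * 100 = 7.45%

7.45


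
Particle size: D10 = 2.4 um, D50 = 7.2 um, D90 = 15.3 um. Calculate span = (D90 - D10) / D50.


Span = (15.3 - 2.4) / 7.2 = 12.9 / 7.2 = 1.792

1.792


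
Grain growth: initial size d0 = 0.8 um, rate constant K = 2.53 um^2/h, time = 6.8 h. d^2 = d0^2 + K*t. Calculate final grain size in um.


d^2 = 0.8^2 + 2.53*6.8 = 17.844
d = sqrt(17.844) = 4.22 um

4.22


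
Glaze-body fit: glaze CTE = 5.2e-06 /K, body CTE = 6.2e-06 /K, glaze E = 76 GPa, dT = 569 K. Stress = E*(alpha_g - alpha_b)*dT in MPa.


Stress = 76*1000*(5.2e-06 - 6.2e-06)*569 = -43.2 MPa

-43.2


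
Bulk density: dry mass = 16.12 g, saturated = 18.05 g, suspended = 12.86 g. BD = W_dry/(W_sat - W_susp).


BD = 16.12 / (18.05 - 12.86) = 16.12 / 5.19 = 3.106 g/cm^3

3.106


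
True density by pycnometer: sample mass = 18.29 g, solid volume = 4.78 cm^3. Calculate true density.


TD = 18.29 / 4.78 = 3.826 g/cm^3

3.826


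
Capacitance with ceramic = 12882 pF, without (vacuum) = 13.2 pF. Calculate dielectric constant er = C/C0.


er = 12882 / 13.2 = 975.91

975.91


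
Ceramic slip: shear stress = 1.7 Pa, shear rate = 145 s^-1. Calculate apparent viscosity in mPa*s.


eta = tau/gamma * 1000 = 1.7/145 * 1000 = 11.7 mPa*s

11.7


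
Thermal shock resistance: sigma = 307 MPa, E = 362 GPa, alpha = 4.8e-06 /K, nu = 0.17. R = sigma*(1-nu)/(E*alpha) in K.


R = 307*(1-0.17)/(362*1000*4.8e-06) = 147 K

147


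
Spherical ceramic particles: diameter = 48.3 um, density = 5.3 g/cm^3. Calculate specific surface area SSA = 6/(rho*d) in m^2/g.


SSA = 6 / (5.3 * 48.3) = 0.023 m^2/g

0.023


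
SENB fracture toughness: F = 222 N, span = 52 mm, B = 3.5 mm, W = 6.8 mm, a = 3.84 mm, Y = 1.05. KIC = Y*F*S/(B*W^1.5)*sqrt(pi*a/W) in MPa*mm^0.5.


KIC = 1.05*222*52/(3.5*6.8^1.5)*sqrt(pi*3.84/6.8) = 260.14

260.14


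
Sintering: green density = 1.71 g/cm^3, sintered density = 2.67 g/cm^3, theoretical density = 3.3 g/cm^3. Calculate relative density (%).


Relative = 2.67 / 3.3 * 100 = 80.9%

80.9


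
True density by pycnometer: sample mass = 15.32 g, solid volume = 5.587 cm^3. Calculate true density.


TD = 15.32 / 5.587 = 2.742 g/cm^3

2.742


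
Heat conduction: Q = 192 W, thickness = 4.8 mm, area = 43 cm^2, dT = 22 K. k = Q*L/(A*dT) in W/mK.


k = 192*4.8/1000/(43/10000*22) = 9.74 W/mK

9.74


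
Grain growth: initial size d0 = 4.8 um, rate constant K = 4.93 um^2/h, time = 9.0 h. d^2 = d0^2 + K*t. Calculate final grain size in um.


d^2 = 4.8^2 + 4.93*9.0 = 67.41
d = sqrt(67.41) = 8.21 um

8.21


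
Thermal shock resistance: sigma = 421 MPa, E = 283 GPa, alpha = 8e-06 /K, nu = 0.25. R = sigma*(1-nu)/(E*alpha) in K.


R = 421*(1-0.25)/(283*1000*8e-06) = 139 K

139


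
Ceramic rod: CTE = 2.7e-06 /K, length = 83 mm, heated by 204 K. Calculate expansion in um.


dL = 2.7e-06 * 83 * 204 * 1000 = 45.716 um

45.716


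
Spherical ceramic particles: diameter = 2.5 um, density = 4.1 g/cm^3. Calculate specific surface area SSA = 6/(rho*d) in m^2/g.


SSA = 6 / (4.1 * 2.5) = 0.585 m^2/g

0.585


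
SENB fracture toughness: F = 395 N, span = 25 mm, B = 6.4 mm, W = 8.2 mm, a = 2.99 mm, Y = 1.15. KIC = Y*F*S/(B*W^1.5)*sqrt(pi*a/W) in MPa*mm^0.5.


KIC = 1.15*395*25/(6.4*8.2^1.5)*sqrt(pi*2.99/8.2) = 80.88

80.88


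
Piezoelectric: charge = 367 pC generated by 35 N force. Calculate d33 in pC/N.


d33 = 367 / 35 = 10.5 pC/N

10.5


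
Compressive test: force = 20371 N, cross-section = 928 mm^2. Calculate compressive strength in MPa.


CS = 20371 / 928 = 22.0 MPa

22.0


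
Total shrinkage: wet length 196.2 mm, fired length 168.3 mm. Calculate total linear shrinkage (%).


TS = (196.2 - 168.3) / 196.2 * 100 = 14.22%

14.22


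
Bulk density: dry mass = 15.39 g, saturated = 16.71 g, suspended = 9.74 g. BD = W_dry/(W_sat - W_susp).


BD = 15.39 / (16.71 - 9.74) = 15.39 / 6.97 = 2.208 g/cm^3

2.208


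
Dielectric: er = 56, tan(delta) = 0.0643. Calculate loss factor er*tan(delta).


Loss = 56 * 0.0643 = 3.601

3.601


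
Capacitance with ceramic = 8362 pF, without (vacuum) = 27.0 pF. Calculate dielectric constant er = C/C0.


er = 8362 / 27.0 = 309.7

309.7


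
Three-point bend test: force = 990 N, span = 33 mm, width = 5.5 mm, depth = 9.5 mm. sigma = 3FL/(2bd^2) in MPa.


sigma = 3*990*33/(2*5.5*9.5^2) = 98.7 MPa

98.7


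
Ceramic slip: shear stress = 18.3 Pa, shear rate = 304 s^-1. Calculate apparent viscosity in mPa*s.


eta = tau/gamma * 1000 = 18.3/304 * 1000 = 60.2 mPa*s

60.2


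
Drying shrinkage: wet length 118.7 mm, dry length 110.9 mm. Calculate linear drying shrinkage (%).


DS = (118.7 - 110.9) / 118.7 * 100 = 6.57%

6.57


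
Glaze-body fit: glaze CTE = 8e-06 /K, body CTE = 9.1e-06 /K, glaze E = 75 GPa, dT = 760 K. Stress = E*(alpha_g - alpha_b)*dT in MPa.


Stress = 75*1000*(8e-06 - 9.1e-06)*760 = -62.7 MPa

-62.7


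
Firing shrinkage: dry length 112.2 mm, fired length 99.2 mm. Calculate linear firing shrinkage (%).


FS = (112.2 - 99.2) / 112.2 * 100 = 11.59%

11.59


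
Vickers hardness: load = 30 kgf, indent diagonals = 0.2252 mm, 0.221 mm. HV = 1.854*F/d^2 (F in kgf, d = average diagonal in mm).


d_avg = (0.2252+0.221)/2 = 0.2231 mm
HV = 1.854*30/0.2231^2 = 1117

1117


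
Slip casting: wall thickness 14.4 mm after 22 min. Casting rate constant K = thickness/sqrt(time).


K = 14.4 / sqrt(22) = 14.4 / 4.6904 = 3.07 mm/min^0.5

3.07


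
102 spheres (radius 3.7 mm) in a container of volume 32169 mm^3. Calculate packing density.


V_sphere = 4/3*pi*3.7^3 = 212.1748 mm^3
Total V = 102*212.1748 = 21641.8296 mm^3
PD = 21641.8296 / 32169 = 0.673

0.673


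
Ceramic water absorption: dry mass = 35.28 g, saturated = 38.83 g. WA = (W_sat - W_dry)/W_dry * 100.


WA = (38.83 - 35.28) / 35.28 * 100 = 10.06%

10.06


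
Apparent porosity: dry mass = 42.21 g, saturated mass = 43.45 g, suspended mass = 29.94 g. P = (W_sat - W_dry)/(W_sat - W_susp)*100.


P = (43.45 - 42.21) / (43.45 - 29.94) * 100 = 1.24 / 13.51 * 100 = 9.2%

9.2


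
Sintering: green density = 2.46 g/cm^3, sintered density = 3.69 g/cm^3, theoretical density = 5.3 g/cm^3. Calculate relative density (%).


Relative = 3.69 / 5.3 * 100 = 69.6%

69.6


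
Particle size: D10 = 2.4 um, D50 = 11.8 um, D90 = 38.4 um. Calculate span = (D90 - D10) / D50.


Span = (38.4 - 2.4) / 11.8 = 36.0 / 11.8 = 3.051

3.051


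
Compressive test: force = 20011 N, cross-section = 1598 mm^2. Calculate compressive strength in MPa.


CS = 20011 / 1598 = 12.5 MPa

12.5


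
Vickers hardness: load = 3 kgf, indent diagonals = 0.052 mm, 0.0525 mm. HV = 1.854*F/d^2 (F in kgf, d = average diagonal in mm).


d_avg = (0.052+0.0525)/2 = 0.05225 mm
HV = 1.854*3/0.05225^2 = 2037

2037


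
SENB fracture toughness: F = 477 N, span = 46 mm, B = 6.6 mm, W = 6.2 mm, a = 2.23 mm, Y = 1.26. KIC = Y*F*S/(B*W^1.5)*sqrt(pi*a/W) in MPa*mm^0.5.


KIC = 1.26*477*46/(6.6*6.2^1.5)*sqrt(pi*2.23/6.2) = 288.43

288.43


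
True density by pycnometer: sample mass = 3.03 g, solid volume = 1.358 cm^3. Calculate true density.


TD = 3.03 / 1.358 = 2.231 g/cm^3

2.231


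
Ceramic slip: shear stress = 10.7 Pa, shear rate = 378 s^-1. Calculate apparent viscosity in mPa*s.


eta = tau/gamma * 1000 = 10.7/378 * 1000 = 28.3 mPa*s

28.3


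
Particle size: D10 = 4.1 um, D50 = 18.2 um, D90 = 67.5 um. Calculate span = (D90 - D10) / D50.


Span = (67.5 - 4.1) / 18.2 = 63.4 / 18.2 = 3.484

3.484


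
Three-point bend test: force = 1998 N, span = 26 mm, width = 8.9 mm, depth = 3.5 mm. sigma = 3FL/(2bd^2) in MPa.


sigma = 3*1998*26/(2*8.9*3.5^2) = 714.7 MPa

714.7


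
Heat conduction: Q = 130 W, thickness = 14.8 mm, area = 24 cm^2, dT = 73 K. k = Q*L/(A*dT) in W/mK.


k = 130*14.8/1000/(24/10000*73) = 10.98 W/mK

10.98


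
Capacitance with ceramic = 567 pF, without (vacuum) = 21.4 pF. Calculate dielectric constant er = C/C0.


er = 567 / 21.4 = 26.5

26.5


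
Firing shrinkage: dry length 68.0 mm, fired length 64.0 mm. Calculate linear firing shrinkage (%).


FS = (68.0 - 64.0) / 68.0 * 100 = 5.88%

5.88


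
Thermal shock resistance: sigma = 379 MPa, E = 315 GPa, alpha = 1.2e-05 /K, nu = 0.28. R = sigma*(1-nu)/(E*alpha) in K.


R = 379*(1-0.28)/(315*1000*1.2e-05) = 72 K

72


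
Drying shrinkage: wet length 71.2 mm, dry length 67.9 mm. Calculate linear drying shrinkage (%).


DS = (71.2 - 67.9) / 71.2 * 100 = 4.63%

4.63


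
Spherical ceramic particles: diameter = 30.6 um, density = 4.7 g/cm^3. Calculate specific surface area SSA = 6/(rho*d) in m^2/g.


SSA = 6 / (4.7 * 30.6) = 0.042 m^2/g

0.042


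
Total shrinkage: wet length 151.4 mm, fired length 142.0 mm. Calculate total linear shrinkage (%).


TS = (151.4 - 142.0) / 151.4 * 100 = 6.21%

6.21


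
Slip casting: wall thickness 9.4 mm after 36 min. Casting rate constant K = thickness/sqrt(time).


K = 9.4 / sqrt(36) = 9.4 / 6.0 = 1.567 mm/min^0.5

1.567


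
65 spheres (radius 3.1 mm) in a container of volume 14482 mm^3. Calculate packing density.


V_sphere = 4/3*pi*3.1^3 = 124.7882 mm^3
Total V = 65*124.7882 = 8111.233 mm^3
PD = 8111.233 / 14482 = 0.56

0.56


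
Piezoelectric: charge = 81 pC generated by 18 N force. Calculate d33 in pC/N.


d33 = 81 / 18 = 4.5 pC/N

4.5


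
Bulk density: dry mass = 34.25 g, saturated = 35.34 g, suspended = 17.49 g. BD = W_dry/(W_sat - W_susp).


BD = 34.25 / (35.34 - 17.49) = 34.25 / 17.85 = 1.919 g/cm^3

1.919


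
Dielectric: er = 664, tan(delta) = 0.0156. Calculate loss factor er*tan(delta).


Loss = 664 * 0.0156 = 10.358

10.358


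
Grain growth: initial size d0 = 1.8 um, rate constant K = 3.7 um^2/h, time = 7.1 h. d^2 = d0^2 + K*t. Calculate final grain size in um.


d^2 = 1.8^2 + 3.7*7.1 = 29.51
d = sqrt(29.51) = 5.43 um

5.43


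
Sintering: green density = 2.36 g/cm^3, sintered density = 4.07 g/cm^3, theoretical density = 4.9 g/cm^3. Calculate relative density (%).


Relative = 4.07 / 4.9 * 100 = 83.1%

83.1


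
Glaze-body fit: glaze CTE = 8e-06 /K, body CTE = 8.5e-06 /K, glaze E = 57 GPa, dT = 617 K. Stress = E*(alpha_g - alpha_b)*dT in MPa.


Stress = 57*1000*(8e-06 - 8.5e-06)*617 = -17.6 MPa

-17.6


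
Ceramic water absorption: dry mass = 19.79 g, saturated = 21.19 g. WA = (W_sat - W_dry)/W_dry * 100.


WA = (21.19 - 19.79) / 19.79 * 100 = 7.07%

7.07
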